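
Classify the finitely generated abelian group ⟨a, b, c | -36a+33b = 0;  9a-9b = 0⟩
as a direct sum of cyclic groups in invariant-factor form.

rank_ℚ(R)=2; free=3−2=1
SNF(R) diag = [3, 9] → torsion [3, 9]

Answer: M ≅ ℤ^1 ⊕ ℤ/3 ⊕ ℤ/9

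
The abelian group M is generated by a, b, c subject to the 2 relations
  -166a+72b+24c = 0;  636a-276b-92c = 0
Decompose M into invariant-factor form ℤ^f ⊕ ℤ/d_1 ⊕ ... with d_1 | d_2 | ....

rank_ℚ(R)=2; free=3−2=1
SNF(R) diag = [2, 4] → torsion [2, 4]

Answer: M ≅ ℤ^1 ⊕ ℤ/2 ⊕ ℤ/4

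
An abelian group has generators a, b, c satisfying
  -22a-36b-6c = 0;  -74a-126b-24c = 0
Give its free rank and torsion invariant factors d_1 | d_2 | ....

rank_ℚ(R)=2; free=3−2=1
SNF(R) diag = [2, 6] → torsion [2, 6]

Answer: M ≅ ℤ^1 ⊕ ℤ/2 ⊕ ℤ/6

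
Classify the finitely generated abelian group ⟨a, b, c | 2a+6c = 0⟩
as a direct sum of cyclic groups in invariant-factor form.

rank_ℚ(R)=1; free=3−1=2
SNF(R) diag = [2] → torsion [2]

Answer: M ≅ ℤ^2 ⊕ ℤ/2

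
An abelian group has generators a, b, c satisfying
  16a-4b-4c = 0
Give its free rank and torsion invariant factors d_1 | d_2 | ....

rank_ℚ(R)=1; free=3−1=2
SNF(R) diag = [4] → torsion [4]

Answer: M ≅ ℤ^2 ⊕ ℤ/4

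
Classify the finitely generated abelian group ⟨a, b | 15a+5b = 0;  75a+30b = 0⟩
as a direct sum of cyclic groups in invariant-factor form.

Answer: M ≅ ℤ/5 ⊕ ℤ/15

Derivation:
rank_ℚ(R)=2; free=2−2=0
SNF(R) diag = [5, 15] → torsion [5, 15]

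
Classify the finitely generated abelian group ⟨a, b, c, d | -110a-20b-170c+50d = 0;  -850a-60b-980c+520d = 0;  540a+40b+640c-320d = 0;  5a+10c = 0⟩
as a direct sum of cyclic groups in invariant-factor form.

rank_ℚ(R)=4; free=4−4=0
SNF(R) diag = [5, 10, 20, 40] → torsion [5, 10, 20, 40]

Answer: M ≅ ℤ/5 ⊕ ℤ/10 ⊕ ℤ/20 ⊕ ℤ/40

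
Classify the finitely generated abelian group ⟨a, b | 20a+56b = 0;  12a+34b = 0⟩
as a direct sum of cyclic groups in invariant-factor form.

Answer: M ≅ ℤ/2 ⊕ ℤ/4

Derivation:
rank_ℚ(R)=2; free=2−2=0
SNF(R) diag = [2, 4] → torsion [2, 4]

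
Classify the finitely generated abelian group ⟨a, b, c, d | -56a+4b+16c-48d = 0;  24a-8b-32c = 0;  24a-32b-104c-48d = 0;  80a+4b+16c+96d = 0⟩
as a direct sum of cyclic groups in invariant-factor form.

Answer: M ≅ ℤ/4 ⊕ ℤ/8 ⊕ ℤ/24 ⊕ ℤ/48

Derivation:
rank_ℚ(R)=4; free=4−4=0
SNF(R) diag = [4, 8, 24, 48] → torsion [4, 8, 24, 48]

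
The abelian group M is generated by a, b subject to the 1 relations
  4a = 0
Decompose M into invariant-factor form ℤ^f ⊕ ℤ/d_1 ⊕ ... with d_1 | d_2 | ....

rank_ℚ(R)=1; free=2−1=1
SNF(R) diag = [4] → torsion [4]

Answer: M ≅ ℤ^1 ⊕ ℤ/4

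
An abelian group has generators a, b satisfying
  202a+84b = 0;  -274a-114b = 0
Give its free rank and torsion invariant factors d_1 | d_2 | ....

Answer: M ≅ ℤ/2 ⊕ ℤ/6

Derivation:
rank_ℚ(R)=2; free=2−2=0
SNF(R) diag = [2, 6] → torsion [2, 6]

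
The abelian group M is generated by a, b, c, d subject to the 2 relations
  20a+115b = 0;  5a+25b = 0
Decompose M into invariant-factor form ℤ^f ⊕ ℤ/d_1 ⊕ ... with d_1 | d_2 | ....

rank_ℚ(R)=2; free=4−2=2
SNF(R) diag = [5, 15] → torsion [5, 15]

Answer: M ≅ ℤ^2 ⊕ ℤ/5 ⊕ ℤ/15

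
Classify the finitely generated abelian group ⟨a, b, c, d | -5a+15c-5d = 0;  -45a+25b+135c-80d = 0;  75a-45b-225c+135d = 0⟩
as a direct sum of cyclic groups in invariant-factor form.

rank_ℚ(R)=3; free=4−3=1
SNF(R) diag = [5, 5, 15] → torsion [5, 5, 15]

Answer: M ≅ ℤ^1 ⊕ ℤ/5 ⊕ ℤ/5 ⊕ ℤ/15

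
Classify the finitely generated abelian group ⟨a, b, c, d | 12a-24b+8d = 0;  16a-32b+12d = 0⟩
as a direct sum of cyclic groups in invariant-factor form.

rank_ℚ(R)=2; free=4−2=2
SNF(R) diag = [4, 4] → torsion [4, 4]

Answer: M ≅ ℤ^2 ⊕ ℤ/4 ⊕ ℤ/4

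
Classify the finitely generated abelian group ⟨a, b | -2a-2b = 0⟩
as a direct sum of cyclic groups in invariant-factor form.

Answer: M ≅ ℤ^1 ⊕ ℤ/2

Derivation:
rank_ℚ(R)=1; free=2−1=1
SNF(R) diag = [2] → torsion [2]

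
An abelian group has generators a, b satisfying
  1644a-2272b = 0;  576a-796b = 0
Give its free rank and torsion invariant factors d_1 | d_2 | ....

Answer: M ≅ ℤ/4 ⊕ ℤ/12

Derivation:
rank_ℚ(R)=2; free=2−2=0
SNF(R) diag = [4, 12] → torsion [4, 12]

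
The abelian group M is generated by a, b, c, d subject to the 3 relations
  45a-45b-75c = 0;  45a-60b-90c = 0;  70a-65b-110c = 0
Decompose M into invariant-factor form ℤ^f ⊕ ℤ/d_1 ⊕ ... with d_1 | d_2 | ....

rank_ℚ(R)=3; free=4−3=1
SNF(R) diag = [5, 15, 15] → torsion [5, 15, 15]

Answer: M ≅ ℤ^1 ⊕ ℤ/5 ⊕ ℤ/15 ⊕ ℤ/15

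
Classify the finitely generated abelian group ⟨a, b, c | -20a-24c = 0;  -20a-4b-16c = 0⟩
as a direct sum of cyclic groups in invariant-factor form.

rank_ℚ(R)=2; free=3−2=1
SNF(R) diag = [4, 4] → torsion [4, 4]

Answer: M ≅ ℤ^1 ⊕ ℤ/4 ⊕ ℤ/4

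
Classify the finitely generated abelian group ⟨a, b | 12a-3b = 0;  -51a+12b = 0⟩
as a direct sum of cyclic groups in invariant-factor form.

rank_ℚ(R)=2; free=2−2=0
SNF(R) diag = [3, 3] → torsion [3, 3]

Answer: M ≅ ℤ/3 ⊕ ℤ/3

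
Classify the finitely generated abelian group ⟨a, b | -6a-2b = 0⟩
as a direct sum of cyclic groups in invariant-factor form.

rank_ℚ(R)=1; free=2−1=1
SNF(R) diag = [2] → torsion [2]

Answer: M ≅ ℤ^1 ⊕ ℤ/2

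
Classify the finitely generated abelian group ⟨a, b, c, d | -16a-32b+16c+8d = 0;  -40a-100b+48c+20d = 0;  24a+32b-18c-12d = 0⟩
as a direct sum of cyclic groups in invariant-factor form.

rank_ℚ(R)=3; free=4−3=1
SNF(R) diag = [2, 4, 8] → torsion [2, 4, 8]

Answer: M ≅ ℤ^1 ⊕ ℤ/2 ⊕ ℤ/4 ⊕ ℤ/8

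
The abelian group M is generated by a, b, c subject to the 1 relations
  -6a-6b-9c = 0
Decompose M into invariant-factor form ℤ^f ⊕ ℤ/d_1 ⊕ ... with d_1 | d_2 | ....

rank_ℚ(R)=1; free=3−1=2
SNF(R) diag = [3] → torsion [3]

Answer: M ≅ ℤ^2 ⊕ ℤ/3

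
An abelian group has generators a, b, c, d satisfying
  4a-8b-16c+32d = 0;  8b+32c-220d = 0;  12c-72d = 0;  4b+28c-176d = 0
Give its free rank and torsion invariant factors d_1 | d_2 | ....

Answer: M ≅ ℤ/4 ⊕ ℤ/4 ⊕ ℤ/12 ⊕ ℤ/12

Derivation:
rank_ℚ(R)=4; free=4−4=0
SNF(R) diag = [4, 4, 12, 12] → torsion [4, 4, 12, 12]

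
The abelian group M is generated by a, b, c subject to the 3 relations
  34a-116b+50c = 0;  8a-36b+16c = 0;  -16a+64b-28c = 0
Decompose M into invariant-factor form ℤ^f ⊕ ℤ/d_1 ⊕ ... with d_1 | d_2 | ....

rank_ℚ(R)=3; free=3−3=0
SNF(R) diag = [2, 4, 4] → torsion [2, 4, 4]

Answer: M ≅ ℤ/2 ⊕ ℤ/4 ⊕ ℤ/4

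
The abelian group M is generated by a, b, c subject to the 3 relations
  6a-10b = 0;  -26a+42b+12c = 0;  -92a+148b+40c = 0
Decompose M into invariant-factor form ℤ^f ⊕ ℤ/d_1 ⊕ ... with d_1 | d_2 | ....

rank_ℚ(R)=3; free=3−3=0
SNF(R) diag = [2, 4, 8] → torsion [2, 4, 8]

Answer: M ≅ ℤ/2 ⊕ ℤ/4 ⊕ ℤ/8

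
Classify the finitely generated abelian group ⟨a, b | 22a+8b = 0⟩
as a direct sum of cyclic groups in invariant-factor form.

Answer: M ≅ ℤ^1 ⊕ ℤ/2

Derivation:
rank_ℚ(R)=1; free=2−1=1
SNF(R) diag = [2] → torsion [2]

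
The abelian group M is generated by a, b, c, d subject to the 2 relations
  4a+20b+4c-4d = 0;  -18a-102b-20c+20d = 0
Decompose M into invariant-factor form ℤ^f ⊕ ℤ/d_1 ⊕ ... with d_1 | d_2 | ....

rank_ℚ(R)=2; free=4−2=2
SNF(R) diag = [2, 4] → torsion [2, 4]

Answer: M ≅ ℤ^2 ⊕ ℤ/2 ⊕ ℤ/4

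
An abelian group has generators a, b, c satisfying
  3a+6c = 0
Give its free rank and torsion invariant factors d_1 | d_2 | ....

rank_ℚ(R)=1; free=3−1=2
SNF(R) diag = [3] → torsion [3]

Answer: M ≅ ℤ^2 ⊕ ℤ/3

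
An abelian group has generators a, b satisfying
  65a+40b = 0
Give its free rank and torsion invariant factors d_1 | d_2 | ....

rank_ℚ(R)=1; free=2−1=1
SNF(R) diag = [5] → torsion [5]

Answer: M ≅ ℤ^1 ⊕ ℤ/5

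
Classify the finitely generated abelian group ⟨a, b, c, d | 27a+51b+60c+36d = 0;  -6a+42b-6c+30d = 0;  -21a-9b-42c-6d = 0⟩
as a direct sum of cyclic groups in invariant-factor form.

Answer: M ≅ ℤ^1 ⊕ ℤ/3 ⊕ ℤ/6 ⊕ ℤ/12

Derivation:
rank_ℚ(R)=3; free=4−3=1
SNF(R) diag = [3, 6, 12] → torsion [3, 6, 12]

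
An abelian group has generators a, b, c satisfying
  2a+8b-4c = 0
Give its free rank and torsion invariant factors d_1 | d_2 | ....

Answer: M ≅ ℤ^2 ⊕ ℤ/2

Derivation:
rank_ℚ(R)=1; free=3−1=2
SNF(R) diag = [2] → torsion [2]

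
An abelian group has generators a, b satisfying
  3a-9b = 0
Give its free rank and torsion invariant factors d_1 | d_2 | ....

Answer: M ≅ ℤ^1 ⊕ ℤ/3

Derivation:
rank_ℚ(R)=1; free=2−1=1
SNF(R) diag = [3] → torsion [3]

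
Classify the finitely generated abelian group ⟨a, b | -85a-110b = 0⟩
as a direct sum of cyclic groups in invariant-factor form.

Answer: M ≅ ℤ^1 ⊕ ℤ/5

Derivation:
rank_ℚ(R)=1; free=2−1=1
SNF(R) diag = [5] → torsion [5]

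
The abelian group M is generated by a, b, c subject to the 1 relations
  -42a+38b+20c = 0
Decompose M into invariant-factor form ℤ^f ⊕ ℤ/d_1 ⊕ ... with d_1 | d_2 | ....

rank_ℚ(R)=1; free=3−1=2
SNF(R) diag = [2] → torsion [2]

Answer: M ≅ ℤ^2 ⊕ ℤ/2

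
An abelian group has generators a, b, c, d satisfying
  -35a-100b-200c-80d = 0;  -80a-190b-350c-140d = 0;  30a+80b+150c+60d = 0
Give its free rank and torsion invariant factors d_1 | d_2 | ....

rank_ℚ(R)=3; free=4−3=1
SNF(R) diag = [5, 10, 30] → torsion [5, 10, 30]

Answer: M ≅ ℤ^1 ⊕ ℤ/5 ⊕ ℤ/10 ⊕ ℤ/30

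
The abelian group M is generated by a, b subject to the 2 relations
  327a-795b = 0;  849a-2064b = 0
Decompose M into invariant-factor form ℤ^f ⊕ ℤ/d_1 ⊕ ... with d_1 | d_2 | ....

Answer: M ≅ ℤ/3 ⊕ ℤ/9

Derivation:
rank_ℚ(R)=2; free=2−2=0
SNF(R) diag = [3, 9] → torsion [3, 9]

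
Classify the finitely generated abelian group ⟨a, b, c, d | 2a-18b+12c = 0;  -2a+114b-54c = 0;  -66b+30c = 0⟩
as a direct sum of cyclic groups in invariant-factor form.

Answer: M ≅ ℤ^1 ⊕ ℤ/2 ⊕ ℤ/6 ⊕ ℤ/18

Derivation:
rank_ℚ(R)=3; free=4−3=1
SNF(R) diag = [2, 6, 18] → torsion [2, 6, 18]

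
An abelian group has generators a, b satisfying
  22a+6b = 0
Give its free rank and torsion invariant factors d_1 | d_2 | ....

rank_ℚ(R)=1; free=2−1=1
SNF(R) diag = [2] → torsion [2]

Answer: M ≅ ℤ^1 ⊕ ℤ/2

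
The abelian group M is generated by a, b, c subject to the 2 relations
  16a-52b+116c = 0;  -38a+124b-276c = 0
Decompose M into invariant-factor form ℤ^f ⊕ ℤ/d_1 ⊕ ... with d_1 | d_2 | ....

rank_ℚ(R)=2; free=3−2=1
SNF(R) diag = [2, 4] → torsion [2, 4]

Answer: M ≅ ℤ^1 ⊕ ℤ/2 ⊕ ℤ/4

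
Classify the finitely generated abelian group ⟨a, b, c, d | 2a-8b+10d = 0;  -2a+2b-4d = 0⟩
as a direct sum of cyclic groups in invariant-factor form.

Answer: M ≅ ℤ^2 ⊕ ℤ/2 ⊕ ℤ/6

Derivation:
rank_ℚ(R)=2; free=4−2=2
SNF(R) diag = [2, 6] → torsion [2, 6]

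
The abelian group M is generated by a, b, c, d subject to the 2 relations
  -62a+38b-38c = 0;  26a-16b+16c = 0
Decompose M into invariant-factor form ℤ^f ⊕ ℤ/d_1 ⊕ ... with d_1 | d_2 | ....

Answer: M ≅ ℤ^2 ⊕ ℤ/2 ⊕ ℤ/2

Derivation:
rank_ℚ(R)=2; free=4−2=2
SNF(R) diag = [2, 2] → torsion [2, 2]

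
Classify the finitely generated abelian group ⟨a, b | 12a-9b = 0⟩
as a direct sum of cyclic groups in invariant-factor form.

rank_ℚ(R)=1; free=2−1=1
SNF(R) diag = [3] → torsion [3]

Answer: M ≅ ℤ^1 ⊕ ℤ/3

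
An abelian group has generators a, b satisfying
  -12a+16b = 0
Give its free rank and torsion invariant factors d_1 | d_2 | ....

rank_ℚ(R)=1; free=2−1=1
SNF(R) diag = [4] → torsion [4]

Answer: M ≅ ℤ^1 ⊕ ℤ/4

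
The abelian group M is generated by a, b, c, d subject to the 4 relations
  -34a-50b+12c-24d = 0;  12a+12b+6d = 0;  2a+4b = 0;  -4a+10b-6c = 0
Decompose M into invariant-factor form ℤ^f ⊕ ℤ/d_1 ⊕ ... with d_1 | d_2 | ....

rank_ℚ(R)=4; free=4−4=0
SNF(R) diag = [2, 6, 6, 6] → torsion [2, 6, 6, 6]

Answer: M ≅ ℤ/2 ⊕ ℤ/6 ⊕ ℤ/6 ⊕ ℤ/6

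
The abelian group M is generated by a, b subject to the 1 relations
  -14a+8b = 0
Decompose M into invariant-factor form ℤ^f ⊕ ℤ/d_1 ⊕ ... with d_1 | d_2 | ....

rank_ℚ(R)=1; free=2−1=1
SNF(R) diag = [2] → torsion [2]

Answer: M ≅ ℤ^1 ⊕ ℤ/2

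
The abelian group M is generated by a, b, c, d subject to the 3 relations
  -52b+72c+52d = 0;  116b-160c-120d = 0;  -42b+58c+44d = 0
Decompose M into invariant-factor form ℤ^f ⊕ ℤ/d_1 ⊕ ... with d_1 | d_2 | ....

Answer: M ≅ ℤ^1 ⊕ ℤ/2 ⊕ ℤ/4 ⊕ ℤ/4

Derivation:
rank_ℚ(R)=3; free=4−3=1
SNF(R) diag = [2, 4, 4] → torsion [2, 4, 4]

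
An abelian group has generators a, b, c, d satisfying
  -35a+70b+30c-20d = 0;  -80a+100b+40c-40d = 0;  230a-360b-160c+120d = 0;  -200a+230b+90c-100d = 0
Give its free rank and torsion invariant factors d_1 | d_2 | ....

Answer: M ≅ ℤ/5 ⊕ ℤ/10 ⊕ ℤ/20 ⊕ ℤ/40

Derivation:
rank_ℚ(R)=4; free=4−4=0
SNF(R) diag = [5, 10, 20, 40] → torsion [5, 10, 20, 40]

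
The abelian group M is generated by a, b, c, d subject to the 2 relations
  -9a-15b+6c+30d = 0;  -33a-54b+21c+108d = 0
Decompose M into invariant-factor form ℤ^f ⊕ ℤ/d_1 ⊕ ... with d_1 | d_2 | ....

rank_ℚ(R)=2; free=4−2=2
SNF(R) diag = [3, 3] → torsion [3, 3]

Answer: M ≅ ℤ^2 ⊕ ℤ/3 ⊕ ℤ/3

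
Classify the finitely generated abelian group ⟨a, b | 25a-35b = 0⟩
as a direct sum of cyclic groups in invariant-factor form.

Answer: M ≅ ℤ^1 ⊕ ℤ/5

Derivation:
rank_ℚ(R)=1; free=2−1=1
SNF(R) diag = [5] → torsion [5]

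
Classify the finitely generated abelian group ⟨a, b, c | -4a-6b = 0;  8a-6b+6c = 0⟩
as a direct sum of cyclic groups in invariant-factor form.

rank_ℚ(R)=2; free=3−2=1
SNF(R) diag = [2, 6] → torsion [2, 6]

Answer: M ≅ ℤ^1 ⊕ ℤ/2 ⊕ ℤ/6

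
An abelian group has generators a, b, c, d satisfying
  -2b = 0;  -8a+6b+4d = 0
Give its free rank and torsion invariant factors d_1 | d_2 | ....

Answer: M ≅ ℤ^2 ⊕ ℤ/2 ⊕ ℤ/4

Derivation:
rank_ℚ(R)=2; free=4−2=2
SNF(R) diag = [2, 4] → torsion [2, 4]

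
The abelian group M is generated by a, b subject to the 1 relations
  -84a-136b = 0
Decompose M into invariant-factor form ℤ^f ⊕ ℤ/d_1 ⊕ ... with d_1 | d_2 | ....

Answer: M ≅ ℤ^1 ⊕ ℤ/4

Derivation:
rank_ℚ(R)=1; free=2−1=1
SNF(R) diag = [4] → torsion [4]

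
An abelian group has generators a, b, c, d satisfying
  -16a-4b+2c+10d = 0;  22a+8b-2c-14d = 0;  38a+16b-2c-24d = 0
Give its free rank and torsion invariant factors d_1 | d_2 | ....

rank_ℚ(R)=3; free=4−3=1
SNF(R) diag = [2, 2, 2] → torsion [2, 2, 2]

Answer: M ≅ ℤ^1 ⊕ ℤ/2 ⊕ ℤ/2 ⊕ ℤ/2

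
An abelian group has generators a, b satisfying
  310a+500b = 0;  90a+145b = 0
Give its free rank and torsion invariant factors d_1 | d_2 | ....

rank_ℚ(R)=2; free=2−2=0
SNF(R) diag = [5, 10] → torsion [5, 10]

Answer: M ≅ ℤ/5 ⊕ ℤ/10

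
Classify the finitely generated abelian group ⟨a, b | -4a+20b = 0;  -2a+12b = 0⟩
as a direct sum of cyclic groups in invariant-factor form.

rank_ℚ(R)=2; free=2−2=0
SNF(R) diag = [2, 4] → torsion [2, 4]

Answer: M ≅ ℤ/2 ⊕ ℤ/4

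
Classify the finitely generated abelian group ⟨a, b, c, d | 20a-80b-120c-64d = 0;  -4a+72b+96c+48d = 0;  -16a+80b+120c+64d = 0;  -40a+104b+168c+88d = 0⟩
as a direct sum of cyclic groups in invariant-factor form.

Answer: M ≅ ℤ/4 ⊕ ℤ/8 ⊕ ℤ/24 ⊕ ℤ/24

Derivation:
rank_ℚ(R)=4; free=4−4=0
SNF(R) diag = [4, 8, 24, 24] → torsion [4, 8, 24, 24]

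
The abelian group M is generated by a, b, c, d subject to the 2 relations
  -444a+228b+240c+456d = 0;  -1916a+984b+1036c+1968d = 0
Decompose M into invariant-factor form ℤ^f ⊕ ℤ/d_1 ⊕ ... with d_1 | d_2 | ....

rank_ℚ(R)=2; free=4−2=2
SNF(R) diag = [4, 12] → torsion [4, 12]

Answer: M ≅ ℤ^2 ⊕ ℤ/4 ⊕ ℤ/12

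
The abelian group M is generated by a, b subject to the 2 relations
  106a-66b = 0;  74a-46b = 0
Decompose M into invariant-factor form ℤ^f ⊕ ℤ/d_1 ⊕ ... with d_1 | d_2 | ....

rank_ℚ(R)=2; free=2−2=0
SNF(R) diag = [2, 4] → torsion [2, 4]

Answer: M ≅ ℤ/2 ⊕ ℤ/4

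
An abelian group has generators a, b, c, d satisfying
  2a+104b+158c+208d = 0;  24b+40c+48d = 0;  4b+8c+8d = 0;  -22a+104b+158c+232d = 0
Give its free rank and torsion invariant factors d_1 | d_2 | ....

rank_ℚ(R)=4; free=4−4=0
SNF(R) diag = [2, 4, 8, 24] → torsion [2, 4, 8, 24]

Answer: M ≅ ℤ/2 ⊕ ℤ/4 ⊕ ℤ/8 ⊕ ℤ/24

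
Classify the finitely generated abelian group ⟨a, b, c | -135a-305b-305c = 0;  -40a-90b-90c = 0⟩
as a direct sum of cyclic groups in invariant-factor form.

Answer: M ≅ ℤ^1 ⊕ ℤ/5 ⊕ ℤ/10

Derivation:
rank_ℚ(R)=2; free=3−2=1
SNF(R) diag = [5, 10] → torsion [5, 10]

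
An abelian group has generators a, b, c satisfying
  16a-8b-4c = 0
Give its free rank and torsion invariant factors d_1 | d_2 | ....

rank_ℚ(R)=1; free=3−1=2
SNF(R) diag = [4] → torsion [4]

Answer: M ≅ ℤ^2 ⊕ ℤ/4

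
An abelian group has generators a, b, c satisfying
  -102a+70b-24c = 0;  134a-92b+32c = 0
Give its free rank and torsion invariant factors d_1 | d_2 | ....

rank_ℚ(R)=2; free=3−2=1
SNF(R) diag = [2, 2] → torsion [2, 2]

Answer: M ≅ ℤ^1 ⊕ ℤ/2 ⊕ ℤ/2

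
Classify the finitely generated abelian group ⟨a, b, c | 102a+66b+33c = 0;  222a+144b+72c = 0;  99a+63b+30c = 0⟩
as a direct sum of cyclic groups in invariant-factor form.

rank_ℚ(R)=3; free=3−3=0
SNF(R) diag = [3, 3, 6] → torsion [3, 3, 6]

Answer: M ≅ ℤ/3 ⊕ ℤ/3 ⊕ ℤ/6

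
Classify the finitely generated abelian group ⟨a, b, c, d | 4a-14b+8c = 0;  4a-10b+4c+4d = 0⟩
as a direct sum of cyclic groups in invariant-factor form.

rank_ℚ(R)=2; free=4−2=2
SNF(R) diag = [2, 4] → torsion [2, 4]

Answer: M ≅ ℤ^2 ⊕ ℤ/2 ⊕ ℤ/4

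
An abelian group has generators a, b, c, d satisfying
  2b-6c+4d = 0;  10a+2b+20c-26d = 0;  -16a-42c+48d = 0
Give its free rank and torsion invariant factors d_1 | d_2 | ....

rank_ℚ(R)=3; free=4−3=1
SNF(R) diag = [2, 2, 2] → torsion [2, 2, 2]

Answer: M ≅ ℤ^1 ⊕ ℤ/2 ⊕ ℤ/2 ⊕ ℤ/2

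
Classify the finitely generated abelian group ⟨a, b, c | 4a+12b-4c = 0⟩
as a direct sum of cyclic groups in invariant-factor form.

rank_ℚ(R)=1; free=3−1=2
SNF(R) diag = [4] → torsion [4]

Answer: M ≅ ℤ^2 ⊕ ℤ/4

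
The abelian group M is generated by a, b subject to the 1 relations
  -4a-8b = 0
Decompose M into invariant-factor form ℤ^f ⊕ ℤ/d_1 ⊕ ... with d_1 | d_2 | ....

rank_ℚ(R)=1; free=2−1=1
SNF(R) diag = [4] → torsion [4]

Answer: M ≅ ℤ^1 ⊕ ℤ/4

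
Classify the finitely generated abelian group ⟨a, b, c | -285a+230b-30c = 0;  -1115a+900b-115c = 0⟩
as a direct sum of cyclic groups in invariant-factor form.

Answer: M ≅ ℤ^1 ⊕ ℤ/5 ⊕ ℤ/5

Derivation:
rank_ℚ(R)=2; free=3−2=1
SNF(R) diag = [5, 5] → torsion [5, 5]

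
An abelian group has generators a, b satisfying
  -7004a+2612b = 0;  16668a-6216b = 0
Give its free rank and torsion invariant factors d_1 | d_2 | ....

rank_ℚ(R)=2; free=2−2=0
SNF(R) diag = [4, 12] → torsion [4, 12]

Answer: M ≅ ℤ/4 ⊕ ℤ/12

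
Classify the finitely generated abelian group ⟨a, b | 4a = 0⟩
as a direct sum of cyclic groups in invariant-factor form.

Answer: M ≅ ℤ^1 ⊕ ℤ/4

Derivation:
rank_ℚ(R)=1; free=2−1=1
SNF(R) diag = [4] → torsion [4]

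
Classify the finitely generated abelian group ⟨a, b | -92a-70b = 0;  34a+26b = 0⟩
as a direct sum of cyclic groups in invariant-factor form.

Answer: M ≅ ℤ/2 ⊕ ℤ/6

Derivation:
rank_ℚ(R)=2; free=2−2=0
SNF(R) diag = [2, 6] → torsion [2, 6]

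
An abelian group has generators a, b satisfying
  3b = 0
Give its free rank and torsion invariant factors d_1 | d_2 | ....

Answer: M ≅ ℤ^1 ⊕ ℤ/3

Derivation:
rank_ℚ(R)=1; free=2−1=1
SNF(R) diag = [3] → torsion [3]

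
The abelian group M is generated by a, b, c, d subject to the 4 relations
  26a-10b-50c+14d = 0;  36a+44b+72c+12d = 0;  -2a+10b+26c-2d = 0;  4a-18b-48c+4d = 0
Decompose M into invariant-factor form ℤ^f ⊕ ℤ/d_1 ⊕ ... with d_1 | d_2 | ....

Answer: M ≅ ℤ/2 ⊕ ℤ/2 ⊕ ℤ/4 ⊕ ℤ/12

Derivation:
rank_ℚ(R)=4; free=4−4=0
SNF(R) diag = [2, 2, 4, 12] → torsion [2, 2, 4, 12]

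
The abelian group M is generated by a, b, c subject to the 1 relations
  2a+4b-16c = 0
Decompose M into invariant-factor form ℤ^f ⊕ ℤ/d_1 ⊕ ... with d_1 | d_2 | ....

Answer: M ≅ ℤ^2 ⊕ ℤ/2

Derivation:
rank_ℚ(R)=1; free=3−1=2
SNF(R) diag = [2] → torsion [2]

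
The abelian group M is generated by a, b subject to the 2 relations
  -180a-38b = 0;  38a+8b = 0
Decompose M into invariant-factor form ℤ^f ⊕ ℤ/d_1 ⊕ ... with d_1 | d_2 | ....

Answer: M ≅ ℤ/2 ⊕ ℤ/2

Derivation:
rank_ℚ(R)=2; free=2−2=0
SNF(R) diag = [2, 2] → torsion [2, 2]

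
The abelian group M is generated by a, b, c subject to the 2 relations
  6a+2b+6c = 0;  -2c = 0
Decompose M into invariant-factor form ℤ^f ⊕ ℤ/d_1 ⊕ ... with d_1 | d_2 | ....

Answer: M ≅ ℤ^1 ⊕ ℤ/2 ⊕ ℤ/2

Derivation:
rank_ℚ(R)=2; free=3−2=1
SNF(R) diag = [2, 2] → torsion [2, 2]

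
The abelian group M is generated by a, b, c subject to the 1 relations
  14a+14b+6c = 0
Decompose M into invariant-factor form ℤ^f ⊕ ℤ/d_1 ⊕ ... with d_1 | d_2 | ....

Answer: M ≅ ℤ^2 ⊕ ℤ/2

Derivation:
rank_ℚ(R)=1; free=3−1=2
SNF(R) diag = [2] → torsion [2]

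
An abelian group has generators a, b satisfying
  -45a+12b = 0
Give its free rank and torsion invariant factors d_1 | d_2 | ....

Answer: M ≅ ℤ^1 ⊕ ℤ/3

Derivation:
rank_ℚ(R)=1; free=2−1=1
SNF(R) diag = [3] → torsion [3]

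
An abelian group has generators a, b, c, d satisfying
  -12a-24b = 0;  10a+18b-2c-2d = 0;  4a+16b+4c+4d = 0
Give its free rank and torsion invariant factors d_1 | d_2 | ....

rank_ℚ(R)=3; free=4−3=1
SNF(R) diag = [2, 4, 12] → torsion [2, 4, 12]

Answer: M ≅ ℤ^1 ⊕ ℤ/2 ⊕ ℤ/4 ⊕ ℤ/12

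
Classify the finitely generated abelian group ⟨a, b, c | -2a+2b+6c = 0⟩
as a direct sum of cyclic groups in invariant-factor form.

Answer: M ≅ ℤ^2 ⊕ ℤ/2

Derivation:
rank_ℚ(R)=1; free=3−1=2
SNF(R) diag = [2] → torsion [2]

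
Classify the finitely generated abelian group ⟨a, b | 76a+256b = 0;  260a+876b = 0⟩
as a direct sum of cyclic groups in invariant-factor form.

Answer: M ≅ ℤ/4 ⊕ ℤ/4

Derivation:
rank_ℚ(R)=2; free=2−2=0
SNF(R) diag = [4, 4] → torsion [4, 4]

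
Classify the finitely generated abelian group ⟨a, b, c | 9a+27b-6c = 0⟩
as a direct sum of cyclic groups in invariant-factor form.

rank_ℚ(R)=1; free=3−1=2
SNF(R) diag = [3] → torsion [3]

Answer: M ≅ ℤ^2 ⊕ ℤ/3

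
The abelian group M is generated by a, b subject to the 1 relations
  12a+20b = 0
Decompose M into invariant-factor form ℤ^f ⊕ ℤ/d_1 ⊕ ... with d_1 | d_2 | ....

rank_ℚ(R)=1; free=2−1=1
SNF(R) diag = [4] → torsion [4]

Answer: M ≅ ℤ^1 ⊕ ℤ/4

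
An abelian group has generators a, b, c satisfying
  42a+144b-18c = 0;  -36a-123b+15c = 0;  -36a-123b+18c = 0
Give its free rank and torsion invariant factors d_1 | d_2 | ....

rank_ℚ(R)=3; free=3−3=0
SNF(R) diag = [3, 3, 6] → torsion [3, 3, 6]

Answer: M ≅ ℤ/3 ⊕ ℤ/3 ⊕ ℤ/6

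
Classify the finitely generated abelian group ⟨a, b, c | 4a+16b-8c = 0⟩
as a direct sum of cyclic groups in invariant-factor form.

Answer: M ≅ ℤ^2 ⊕ ℤ/4

Derivation:
rank_ℚ(R)=1; free=3−1=2
SNF(R) diag = [4] → torsion [4]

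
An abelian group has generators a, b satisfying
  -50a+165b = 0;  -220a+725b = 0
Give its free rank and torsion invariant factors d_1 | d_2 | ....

rank_ℚ(R)=2; free=2−2=0
SNF(R) diag = [5, 10] → torsion [5, 10]

Answer: M ≅ ℤ/5 ⊕ ℤ/10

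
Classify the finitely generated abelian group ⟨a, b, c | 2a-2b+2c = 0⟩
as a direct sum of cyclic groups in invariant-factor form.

rank_ℚ(R)=1; free=3−1=2
SNF(R) diag = [2] → torsion [2]

Answer: M ≅ ℤ^2 ⊕ ℤ/2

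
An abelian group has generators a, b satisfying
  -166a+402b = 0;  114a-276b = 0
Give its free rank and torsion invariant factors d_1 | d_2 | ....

rank_ℚ(R)=2; free=2−2=0
SNF(R) diag = [2, 6] → torsion [2, 6]

Answer: M ≅ ℤ/2 ⊕ ℤ/6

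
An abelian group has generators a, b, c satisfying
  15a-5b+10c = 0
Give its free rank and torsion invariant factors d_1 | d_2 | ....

Answer: M ≅ ℤ^2 ⊕ ℤ/5

Derivation:
rank_ℚ(R)=1; free=3−1=2
SNF(R) diag = [5] → torsion [5]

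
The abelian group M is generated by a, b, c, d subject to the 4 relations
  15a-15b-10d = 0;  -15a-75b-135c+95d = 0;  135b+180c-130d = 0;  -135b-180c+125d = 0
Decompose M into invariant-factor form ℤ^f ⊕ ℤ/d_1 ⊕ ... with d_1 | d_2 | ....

Answer: M ≅ ℤ/5 ⊕ ℤ/15 ⊕ ℤ/45 ⊕ ℤ/45

Derivation:
rank_ℚ(R)=4; free=4−4=0
SNF(R) diag = [5, 15, 45, 45] → torsion [5, 15, 45, 45]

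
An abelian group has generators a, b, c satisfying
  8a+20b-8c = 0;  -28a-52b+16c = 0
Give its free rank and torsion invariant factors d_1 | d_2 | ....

rank_ℚ(R)=2; free=3−2=1
SNF(R) diag = [4, 12] → torsion [4, 12]

Answer: M ≅ ℤ^1 ⊕ ℤ/4 ⊕ ℤ/12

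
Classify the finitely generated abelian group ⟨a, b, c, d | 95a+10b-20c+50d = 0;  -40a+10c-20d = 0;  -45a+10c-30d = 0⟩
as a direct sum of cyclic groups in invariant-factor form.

rank_ℚ(R)=3; free=4−3=1
SNF(R) diag = [5, 10, 10] → torsion [5, 10, 10]

Answer: M ≅ ℤ^1 ⊕ ℤ/5 ⊕ ℤ/10 ⊕ ℤ/10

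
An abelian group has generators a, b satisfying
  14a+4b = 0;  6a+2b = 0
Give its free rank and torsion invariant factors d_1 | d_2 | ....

rank_ℚ(R)=2; free=2−2=0
SNF(R) diag = [2, 2] → torsion [2, 2]

Answer: M ≅ ℤ/2 ⊕ ℤ/2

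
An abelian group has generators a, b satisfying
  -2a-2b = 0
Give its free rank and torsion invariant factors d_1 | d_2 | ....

rank_ℚ(R)=1; free=2−1=1
SNF(R) diag = [2] → torsion [2]

Answer: M ≅ ℤ^1 ⊕ ℤ/2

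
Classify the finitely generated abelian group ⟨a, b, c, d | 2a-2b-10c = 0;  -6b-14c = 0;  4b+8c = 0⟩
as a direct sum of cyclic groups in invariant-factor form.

rank_ℚ(R)=3; free=4−3=1
SNF(R) diag = [2, 2, 4] → torsion [2, 2, 4]

Answer: M ≅ ℤ^1 ⊕ ℤ/2 ⊕ ℤ/2 ⊕ ℤ/4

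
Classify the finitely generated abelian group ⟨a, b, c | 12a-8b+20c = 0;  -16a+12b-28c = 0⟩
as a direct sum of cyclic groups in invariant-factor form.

Answer: M ≅ ℤ^1 ⊕ ℤ/4 ⊕ ℤ/4

Derivation:
rank_ℚ(R)=2; free=3−2=1
SNF(R) diag = [4, 4] → torsion [4, 4]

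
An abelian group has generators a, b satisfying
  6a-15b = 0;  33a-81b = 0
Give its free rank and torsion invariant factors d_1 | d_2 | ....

Answer: M ≅ ℤ/3 ⊕ ℤ/3

Derivation:
rank_ℚ(R)=2; free=2−2=0
SNF(R) diag = [3, 3] → torsion [3, 3]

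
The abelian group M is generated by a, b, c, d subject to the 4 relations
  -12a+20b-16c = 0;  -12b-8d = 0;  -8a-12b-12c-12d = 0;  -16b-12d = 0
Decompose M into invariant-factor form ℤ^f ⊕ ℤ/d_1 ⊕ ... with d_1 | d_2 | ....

rank_ℚ(R)=4; free=4−4=0
SNF(R) diag = [4, 4, 4, 4] → torsion [4, 4, 4, 4]

Answer: M ≅ ℤ/4 ⊕ ℤ/4 ⊕ ℤ/4 ⊕ ℤ/4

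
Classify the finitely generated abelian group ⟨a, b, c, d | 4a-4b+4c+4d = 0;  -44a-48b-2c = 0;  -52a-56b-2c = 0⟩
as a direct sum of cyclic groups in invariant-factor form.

Answer: M ≅ ℤ^1 ⊕ ℤ/2 ⊕ ℤ/4 ⊕ ℤ/8

Derivation:
rank_ℚ(R)=3; free=4−3=1
SNF(R) diag = [2, 4, 8] → torsion [2, 4, 8]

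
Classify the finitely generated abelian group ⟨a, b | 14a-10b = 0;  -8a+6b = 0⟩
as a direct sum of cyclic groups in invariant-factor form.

rank_ℚ(R)=2; free=2−2=0
SNF(R) diag = [2, 2] → torsion [2, 2]

Answer: M ≅ ℤ/2 ⊕ ℤ/2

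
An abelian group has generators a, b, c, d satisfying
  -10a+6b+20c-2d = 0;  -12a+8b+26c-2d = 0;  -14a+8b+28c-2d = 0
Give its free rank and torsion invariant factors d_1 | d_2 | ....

Answer: M ≅ ℤ^1 ⊕ ℤ/2 ⊕ ℤ/2 ⊕ ℤ/2

Derivation:
rank_ℚ(R)=3; free=4−3=1
SNF(R) diag = [2, 2, 2] → torsion [2, 2, 2]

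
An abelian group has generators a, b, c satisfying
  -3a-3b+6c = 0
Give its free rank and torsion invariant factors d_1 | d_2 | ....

rank_ℚ(R)=1; free=3−1=2
SNF(R) diag = [3] → torsion [3]

Answer: M ≅ ℤ^2 ⊕ ℤ/3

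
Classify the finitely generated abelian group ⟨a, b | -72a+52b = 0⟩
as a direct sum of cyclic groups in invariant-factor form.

rank_ℚ(R)=1; free=2−1=1
SNF(R) diag = [4] → torsion [4]

Answer: M ≅ ℤ^1 ⊕ ℤ/4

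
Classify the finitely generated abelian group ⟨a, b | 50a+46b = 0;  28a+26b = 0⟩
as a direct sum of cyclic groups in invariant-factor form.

Answer: M ≅ ℤ/2 ⊕ ℤ/6

Derivation:
rank_ℚ(R)=2; free=2−2=0
SNF(R) diag = [2, 6] → torsion [2, 6]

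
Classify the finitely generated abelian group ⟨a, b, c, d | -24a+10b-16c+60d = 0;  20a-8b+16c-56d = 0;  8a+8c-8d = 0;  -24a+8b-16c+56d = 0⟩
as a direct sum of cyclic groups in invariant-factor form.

Answer: M ≅ ℤ/2 ⊕ ℤ/4 ⊕ ℤ/8 ⊕ ℤ/24

Derivation:
rank_ℚ(R)=4; free=4−4=0
SNF(R) diag = [2, 4, 8, 24] → torsion [2, 4, 8, 24]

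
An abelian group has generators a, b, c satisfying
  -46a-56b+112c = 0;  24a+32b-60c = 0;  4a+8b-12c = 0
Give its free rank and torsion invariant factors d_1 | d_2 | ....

rank_ℚ(R)=3; free=3−3=0
SNF(R) diag = [2, 4, 8] → torsion [2, 4, 8]

Answer: M ≅ ℤ/2 ⊕ ℤ/4 ⊕ ℤ/8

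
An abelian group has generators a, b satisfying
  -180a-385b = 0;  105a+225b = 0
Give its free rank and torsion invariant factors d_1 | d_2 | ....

Answer: M ≅ ℤ/5 ⊕ ℤ/15

Derivation:
rank_ℚ(R)=2; free=2−2=0
SNF(R) diag = [5, 15] → torsion [5, 15]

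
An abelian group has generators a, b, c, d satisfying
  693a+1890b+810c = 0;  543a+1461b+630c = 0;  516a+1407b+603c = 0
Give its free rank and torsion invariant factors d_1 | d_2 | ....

Answer: M ≅ ℤ^1 ⊕ ℤ/3 ⊕ ℤ/9 ⊕ ℤ/27

Derivation:
rank_ℚ(R)=3; free=4−3=1
SNF(R) diag = [3, 9, 27] → torsion [3, 9, 27]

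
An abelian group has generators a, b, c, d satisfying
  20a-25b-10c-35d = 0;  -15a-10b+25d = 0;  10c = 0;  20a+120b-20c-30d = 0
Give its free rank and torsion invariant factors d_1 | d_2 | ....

Answer: M ≅ ℤ/5 ⊕ ℤ/5 ⊕ ℤ/10 ⊕ ℤ/30

Derivation:
rank_ℚ(R)=4; free=4−4=0
SNF(R) diag = [5, 5, 10, 30] → torsion [5, 5, 10, 30]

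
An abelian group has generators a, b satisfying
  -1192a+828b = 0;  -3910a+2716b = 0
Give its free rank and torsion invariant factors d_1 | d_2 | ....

rank_ℚ(R)=2; free=2−2=0
SNF(R) diag = [2, 4] → torsion [2, 4]

Answer: M ≅ ℤ/2 ⊕ ℤ/4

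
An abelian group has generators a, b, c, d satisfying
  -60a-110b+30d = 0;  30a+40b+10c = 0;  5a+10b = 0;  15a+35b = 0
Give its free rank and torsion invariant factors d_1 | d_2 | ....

Answer: M ≅ ℤ/5 ⊕ ℤ/5 ⊕ ℤ/10 ⊕ ℤ/30

Derivation:
rank_ℚ(R)=4; free=4−4=0
SNF(R) diag = [5, 5, 10, 30] → torsion [5, 5, 10, 30]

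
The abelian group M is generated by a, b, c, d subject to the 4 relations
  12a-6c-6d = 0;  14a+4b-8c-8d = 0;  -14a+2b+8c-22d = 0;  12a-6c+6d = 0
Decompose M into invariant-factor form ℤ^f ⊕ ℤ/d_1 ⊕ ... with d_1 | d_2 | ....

rank_ℚ(R)=4; free=4−4=0
SNF(R) diag = [2, 6, 6, 12] → torsion [2, 6, 6, 12]

Answer: M ≅ ℤ/2 ⊕ ℤ/6 ⊕ ℤ/6 ⊕ ℤ/12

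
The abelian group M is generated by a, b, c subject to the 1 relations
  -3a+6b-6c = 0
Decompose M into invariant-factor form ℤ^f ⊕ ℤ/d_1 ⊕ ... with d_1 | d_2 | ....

Answer: M ≅ ℤ^2 ⊕ ℤ/3

Derivation:
rank_ℚ(R)=1; free=3−1=2
SNF(R) diag = [3] → torsion [3]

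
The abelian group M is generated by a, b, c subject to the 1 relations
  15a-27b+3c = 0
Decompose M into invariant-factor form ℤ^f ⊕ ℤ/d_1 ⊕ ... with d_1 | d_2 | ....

rank_ℚ(R)=1; free=3−1=2
SNF(R) diag = [3] → torsion [3]

Answer: M ≅ ℤ^2 ⊕ ℤ/3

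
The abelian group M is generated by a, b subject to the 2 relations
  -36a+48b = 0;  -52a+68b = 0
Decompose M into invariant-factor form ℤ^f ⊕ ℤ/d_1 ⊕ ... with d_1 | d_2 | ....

rank_ℚ(R)=2; free=2−2=0
SNF(R) diag = [4, 12] → torsion [4, 12]

Answer: M ≅ ℤ/4 ⊕ ℤ/12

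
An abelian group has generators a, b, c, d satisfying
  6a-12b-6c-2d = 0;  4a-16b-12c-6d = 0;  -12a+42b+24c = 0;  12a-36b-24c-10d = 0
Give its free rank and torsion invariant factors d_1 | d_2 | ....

Answer: M ≅ ℤ/2 ⊕ ℤ/2 ⊕ ℤ/6 ⊕ ℤ/12

Derivation:
rank_ℚ(R)=4; free=4−4=0
SNF(R) diag = [2, 2, 6, 12] → torsion [2, 2, 6, 12]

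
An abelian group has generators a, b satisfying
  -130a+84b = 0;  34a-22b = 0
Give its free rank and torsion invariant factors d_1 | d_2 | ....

rank_ℚ(R)=2; free=2−2=0
SNF(R) diag = [2, 2] → torsion [2, 2]

Answer: M ≅ ℤ/2 ⊕ ℤ/2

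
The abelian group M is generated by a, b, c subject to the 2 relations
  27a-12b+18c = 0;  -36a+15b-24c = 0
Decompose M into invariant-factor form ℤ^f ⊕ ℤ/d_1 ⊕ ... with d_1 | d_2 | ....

Answer: M ≅ ℤ^1 ⊕ ℤ/3 ⊕ ℤ/3

Derivation:
rank_ℚ(R)=2; free=3−2=1
SNF(R) diag = [3, 3] → torsion [3, 3]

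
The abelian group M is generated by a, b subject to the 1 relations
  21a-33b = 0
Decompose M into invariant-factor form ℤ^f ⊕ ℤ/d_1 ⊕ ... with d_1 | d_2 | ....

Answer: M ≅ ℤ^1 ⊕ ℤ/3

Derivation:
rank_ℚ(R)=1; free=2−1=1
SNF(R) diag = [3] → torsion [3]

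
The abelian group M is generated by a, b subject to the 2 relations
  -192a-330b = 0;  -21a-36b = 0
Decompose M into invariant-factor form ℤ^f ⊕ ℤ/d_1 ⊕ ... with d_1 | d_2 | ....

Answer: M ≅ ℤ/3 ⊕ ℤ/6

Derivation:
rank_ℚ(R)=2; free=2−2=0
SNF(R) diag = [3, 6] → torsion [3, 6]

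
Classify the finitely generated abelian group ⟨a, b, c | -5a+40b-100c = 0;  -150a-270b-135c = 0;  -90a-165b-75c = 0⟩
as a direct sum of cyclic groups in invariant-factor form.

rank_ℚ(R)=3; free=3−3=0
SNF(R) diag = [5, 15, 15] → torsion [5, 15, 15]

Answer: M ≅ ℤ/5 ⊕ ℤ/15 ⊕ ℤ/15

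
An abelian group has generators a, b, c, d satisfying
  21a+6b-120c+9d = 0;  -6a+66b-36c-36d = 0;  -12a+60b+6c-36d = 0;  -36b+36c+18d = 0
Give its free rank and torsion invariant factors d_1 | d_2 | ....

rank_ℚ(R)=4; free=4−4=0
SNF(R) diag = [3, 6, 6, 18] → torsion [3, 6, 6, 18]

Answer: M ≅ ℤ/3 ⊕ ℤ/6 ⊕ ℤ/6 ⊕ ℤ/18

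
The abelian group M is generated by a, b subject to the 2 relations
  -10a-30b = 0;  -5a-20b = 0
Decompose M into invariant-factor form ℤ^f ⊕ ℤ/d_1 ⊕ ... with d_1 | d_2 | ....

rank_ℚ(R)=2; free=2−2=0
SNF(R) diag = [5, 10] → torsion [5, 10]

Answer: M ≅ ℤ/5 ⊕ ℤ/10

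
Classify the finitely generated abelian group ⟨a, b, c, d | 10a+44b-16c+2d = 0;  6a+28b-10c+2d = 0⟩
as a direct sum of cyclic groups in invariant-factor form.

Answer: M ≅ ℤ^2 ⊕ ℤ/2 ⊕ ℤ/2

Derivation:
rank_ℚ(R)=2; free=4−2=2
SNF(R) diag = [2, 2] → torsion [2, 2]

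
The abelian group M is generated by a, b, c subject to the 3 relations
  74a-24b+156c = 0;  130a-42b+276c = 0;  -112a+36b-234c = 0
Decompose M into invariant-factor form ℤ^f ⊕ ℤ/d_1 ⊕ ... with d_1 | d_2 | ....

Answer: M ≅ ℤ/2 ⊕ ℤ/6 ⊕ ℤ/6

Derivation:
rank_ℚ(R)=3; free=3−3=0
SNF(R) diag = [2, 6, 6] → torsion [2, 6, 6]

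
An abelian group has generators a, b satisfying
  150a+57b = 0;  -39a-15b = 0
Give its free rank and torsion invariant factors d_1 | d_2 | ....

rank_ℚ(R)=2; free=2−2=0
SNF(R) diag = [3, 9] → torsion [3, 9]

Answer: M ≅ ℤ/3 ⊕ ℤ/9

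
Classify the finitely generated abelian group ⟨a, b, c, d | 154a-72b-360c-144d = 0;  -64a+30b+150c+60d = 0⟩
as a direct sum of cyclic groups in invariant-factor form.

rank_ℚ(R)=2; free=4−2=2
SNF(R) diag = [2, 6] → torsion [2, 6]

Answer: M ≅ ℤ^2 ⊕ ℤ/2 ⊕ ℤ/6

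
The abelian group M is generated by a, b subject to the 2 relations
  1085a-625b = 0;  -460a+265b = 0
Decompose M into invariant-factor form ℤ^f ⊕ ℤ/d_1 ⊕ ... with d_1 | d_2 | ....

Answer: M ≅ ℤ/5 ⊕ ℤ/5

Derivation:
rank_ℚ(R)=2; free=2−2=0
SNF(R) diag = [5, 5] → torsion [5, 5]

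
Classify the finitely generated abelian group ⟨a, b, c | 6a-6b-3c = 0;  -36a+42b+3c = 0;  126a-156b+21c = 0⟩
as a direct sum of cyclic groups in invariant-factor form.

Answer: M ≅ ℤ/3 ⊕ ℤ/6 ⊕ ℤ/18

Derivation:
rank_ℚ(R)=3; free=3−3=0
SNF(R) diag = [3, 6, 18] → torsion [3, 6, 18]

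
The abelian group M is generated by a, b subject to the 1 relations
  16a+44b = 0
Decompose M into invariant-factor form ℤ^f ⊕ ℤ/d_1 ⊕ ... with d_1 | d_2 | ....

rank_ℚ(R)=1; free=2−1=1
SNF(R) diag = [4] → torsion [4]

Answer: M ≅ ℤ^1 ⊕ ℤ/4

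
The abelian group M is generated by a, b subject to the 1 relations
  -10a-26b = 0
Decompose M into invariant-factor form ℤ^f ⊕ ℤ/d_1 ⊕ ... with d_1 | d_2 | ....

Answer: M ≅ ℤ^1 ⊕ ℤ/2

Derivation:
rank_ℚ(R)=1; free=2−1=1
SNF(R) diag = [2] → torsion [2]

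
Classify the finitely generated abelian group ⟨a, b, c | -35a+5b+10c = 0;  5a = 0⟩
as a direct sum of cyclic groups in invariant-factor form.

Answer: M ≅ ℤ^1 ⊕ ℤ/5 ⊕ ℤ/5

Derivation:
rank_ℚ(R)=2; free=3−2=1
SNF(R) diag = [5, 5] → torsion [5, 5]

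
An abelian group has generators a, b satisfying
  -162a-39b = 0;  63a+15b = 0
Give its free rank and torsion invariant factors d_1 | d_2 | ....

rank_ℚ(R)=2; free=2−2=0
SNF(R) diag = [3, 9] → torsion [3, 9]

Answer: M ≅ ℤ/3 ⊕ ℤ/9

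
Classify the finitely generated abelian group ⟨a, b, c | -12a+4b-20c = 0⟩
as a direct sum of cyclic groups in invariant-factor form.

rank_ℚ(R)=1; free=3−1=2
SNF(R) diag = [4] → torsion [4]

Answer: M ≅ ℤ^2 ⊕ ℤ/4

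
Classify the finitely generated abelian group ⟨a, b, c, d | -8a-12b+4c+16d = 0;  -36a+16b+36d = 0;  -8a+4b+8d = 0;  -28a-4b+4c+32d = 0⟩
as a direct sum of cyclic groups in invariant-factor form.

Answer: M ≅ ℤ/4 ⊕ ℤ/4 ⊕ ℤ/4 ⊕ ℤ/4

Derivation:
rank_ℚ(R)=4; free=4−4=0
SNF(R) diag = [4, 4, 4, 4] → torsion [4, 4, 4, 4]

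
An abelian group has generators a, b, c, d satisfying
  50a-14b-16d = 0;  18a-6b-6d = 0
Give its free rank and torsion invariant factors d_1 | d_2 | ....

rank_ℚ(R)=2; free=4−2=2
SNF(R) diag = [2, 6] → torsion [2, 6]

Answer: M ≅ ℤ^2 ⊕ ℤ/2 ⊕ ℤ/6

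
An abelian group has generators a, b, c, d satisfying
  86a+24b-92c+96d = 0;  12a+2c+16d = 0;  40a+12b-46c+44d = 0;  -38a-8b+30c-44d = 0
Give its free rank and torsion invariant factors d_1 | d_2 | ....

Answer: M ≅ ℤ/2 ⊕ ℤ/2 ⊕ ℤ/4 ⊕ ℤ/4

Derivation:
rank_ℚ(R)=4; free=4−4=0
SNF(R) diag = [2, 2, 4, 4] → torsion [2, 2, 4, 4]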